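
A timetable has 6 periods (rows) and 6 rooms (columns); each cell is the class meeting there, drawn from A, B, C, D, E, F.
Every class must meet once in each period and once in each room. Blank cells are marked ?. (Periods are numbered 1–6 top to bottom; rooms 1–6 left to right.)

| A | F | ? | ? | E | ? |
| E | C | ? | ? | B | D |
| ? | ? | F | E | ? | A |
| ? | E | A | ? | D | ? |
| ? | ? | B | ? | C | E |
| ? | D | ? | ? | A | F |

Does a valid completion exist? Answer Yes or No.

Period 2, room 3: period 2 together with room 3 already contain {A, B, C, D, E, F} — every symbol — so nothing can go there. The grid has no valid completion.

No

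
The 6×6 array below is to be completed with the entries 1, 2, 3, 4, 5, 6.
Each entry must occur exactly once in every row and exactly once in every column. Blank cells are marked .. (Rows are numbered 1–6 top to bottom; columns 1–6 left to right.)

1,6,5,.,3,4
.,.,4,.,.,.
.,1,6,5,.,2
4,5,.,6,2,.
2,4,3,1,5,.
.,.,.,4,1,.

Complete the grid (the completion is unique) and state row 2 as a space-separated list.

Row 2, column 5: row 2 has {4} and column 5 has {1, 2, 3, 5}, leaving only 6.
Row 1, column 4: row 1 has {1, 3, 4, 5, 6} and column 4 has {1, 4, 5, 6}, leaving only 2.
Row 2, column 4: row 2 has {4, 6} and column 4 has {1, 2, 4, 5, 6}, leaving only 3.
Row 2, column 1: row 2 has {3, 4, 6} and column 1 has {1, 2, 4}, leaving only 5.
Row 2, column 2: row 2 has {3, 4, 5, 6} and column 2 has {1, 4, 5, 6}, leaving only 2.
Row 2, column 6: row 2 has {2, 3, 4, 5, 6} and column 6 has {2, 4}, leaving only 1.
So row 2 reads: 5 2 4 3 6 1.

5 2 4 3 6 1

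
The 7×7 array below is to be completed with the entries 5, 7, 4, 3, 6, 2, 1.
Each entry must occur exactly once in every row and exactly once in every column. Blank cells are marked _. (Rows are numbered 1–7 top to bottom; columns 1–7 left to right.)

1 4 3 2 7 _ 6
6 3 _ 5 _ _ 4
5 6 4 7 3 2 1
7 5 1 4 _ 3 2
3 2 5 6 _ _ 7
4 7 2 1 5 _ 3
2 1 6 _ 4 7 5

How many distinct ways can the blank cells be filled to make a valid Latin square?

1

Row 1, column 6: eliminating its row and column leaves {5}.
Row 2, column 3: eliminating its row and column leaves {7}.
Row 2, column 5: eliminating its row and column leaves {2, 1}.
Row 2, column 6: eliminating its row and column leaves {1}.
Row 4, column 5: eliminating its row and column leaves {6}.
Row 5, column 5: eliminating its row and column leaves {1}.
Row 5, column 6: eliminating its row and column leaves {4, 1}.
Row 6, column 6: eliminating its row and column leaves {6}.
Row 7, column 4: eliminating its row and column leaves {3}.
Only one assignment across all blanks avoids any row or column repeat, giving 1 completion.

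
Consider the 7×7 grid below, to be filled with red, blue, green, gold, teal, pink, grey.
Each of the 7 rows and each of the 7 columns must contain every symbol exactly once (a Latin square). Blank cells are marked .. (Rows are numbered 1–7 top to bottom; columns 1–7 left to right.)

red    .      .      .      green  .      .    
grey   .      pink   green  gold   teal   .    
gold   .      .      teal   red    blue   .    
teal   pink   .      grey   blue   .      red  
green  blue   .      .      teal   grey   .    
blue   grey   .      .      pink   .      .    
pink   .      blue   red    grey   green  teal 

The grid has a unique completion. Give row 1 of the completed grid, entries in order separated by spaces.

Row 2, column 2: row 2 has {green, gold, teal, pink, grey} and column 2 has {blue, pink, grey}, leaving only red.
Row 2, column 7: row 2 has {red, green, gold, teal, pink, grey} and column 7 has {red, teal}, leaving only blue.
Row 3, column 2: row 3 has {red, blue, gold, teal} and column 2 has {red, blue, pink, grey}, leaving only green.
Row 3, column 3: row 3 has {red, blue, green, gold, teal} and column 3 has {blue, pink}, leaving only grey.
Row 3, column 7: row 3 has {red, blue, green, gold, teal, grey} and column 7 has {red, blue, teal}, leaving only pink.
Row 4, column 6: row 4 has {red, blue, teal, pink, grey} and column 6 has {blue, green, teal, grey}, leaving only gold.
Row 1, column 6: row 1 has {red, green} and column 6 has {blue, green, gold, teal, grey}, leaving only pink.
Row 4, column 3: row 4 has {red, blue, gold, teal, pink, grey} and column 3 has {blue, pink, grey}, leaving only green.
Row 5, column 7: row 5 has {blue, green, teal, grey} and column 7 has {red, blue, teal, pink}, leaving only gold.
Row 1, column 7: row 1 has {red, green, pink} and column 7 has {red, blue, gold, teal, pink}, leaving only grey.
Row 5, column 3: row 5 has {blue, green, gold, teal, grey} and column 3 has {blue, green, pink, grey}, leaving only red.
Row 5, column 4: row 5 has {red, blue, green, gold, teal, grey} and column 4 has {red, green, teal, grey}, leaving only pink.
Row 6, column 4: row 6 has {blue, pink, grey} and column 4 has {red, green, teal, pink, grey}, leaving only gold.
Row 1, column 4: row 1 has {red, green, pink, grey} and column 4 has {red, green, gold, teal, pink, grey}, leaving only blue.
Row 6, column 3: row 6 has {blue, gold, pink, grey} and column 3 has {red, blue, green, pink, grey}, leaving only teal.
Row 1, column 3: row 1 has {red, blue, green, pink, grey} and column 3 has {red, blue, green, teal, pink, grey}, leaving only gold.
Row 1, column 2: row 1 has {red, blue, green, gold, pink, grey} and column 2 has {red, blue, green, pink, grey}, leaving only teal.
So row 1 reads: red teal gold blue green pink grey.

red teal gold blue green pink grey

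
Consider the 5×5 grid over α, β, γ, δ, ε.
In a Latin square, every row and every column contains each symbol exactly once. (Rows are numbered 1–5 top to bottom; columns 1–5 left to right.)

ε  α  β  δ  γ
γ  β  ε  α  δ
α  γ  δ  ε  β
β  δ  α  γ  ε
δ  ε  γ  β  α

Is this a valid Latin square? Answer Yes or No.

Each row is a permutation of the 5 symbols, and so is each column.

Yes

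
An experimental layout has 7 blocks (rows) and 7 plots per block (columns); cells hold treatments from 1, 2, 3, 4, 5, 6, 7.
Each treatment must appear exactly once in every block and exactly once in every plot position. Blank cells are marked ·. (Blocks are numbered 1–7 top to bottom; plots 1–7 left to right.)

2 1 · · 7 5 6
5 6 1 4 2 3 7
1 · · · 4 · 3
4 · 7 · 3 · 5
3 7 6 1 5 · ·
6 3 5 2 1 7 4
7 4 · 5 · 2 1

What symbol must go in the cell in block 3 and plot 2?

5

Block 1, plot 4: block 1 has {1, 2, 5, 6, 7} and plot 4 has {1, 2, 4, 5}, leaving only 3.
Block 1, plot 3: block 1 has {1, 2, 3, 5, 6, 7} and plot 3 has {1, 5, 6, 7}, leaving only 4.
Block 3, plot 3: block 3 has {1, 3, 4} and plot 3 has {1, 4, 5, 6, 7}, leaving only 2.
Block 3 already has {1, 2, 3, 4} and plot 2 already has {1, 3, 4, 6, 7}, so block 3, plot 2 must be 5.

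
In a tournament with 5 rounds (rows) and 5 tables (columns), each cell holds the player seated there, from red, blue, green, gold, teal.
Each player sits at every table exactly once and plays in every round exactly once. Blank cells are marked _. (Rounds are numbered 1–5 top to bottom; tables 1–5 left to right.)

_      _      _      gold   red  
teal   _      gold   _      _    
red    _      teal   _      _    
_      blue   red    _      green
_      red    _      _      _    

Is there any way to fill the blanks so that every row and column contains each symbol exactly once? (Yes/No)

No

Round 2, table 2: round 2 has {gold, teal} and table 2 has {red, blue}, so it must be green.
Round 1, table 2: round 1 has {red, gold} and table 2 has {red, blue, green}, so it must be teal.
Round 2, table 5: round 2 has {green, gold, teal} and table 5 has {red, green}, so it must be blue.
Round 2, table 4: round 2 has {blue, green, gold, teal} and table 4 has {gold}, so it must be red.
Round 3, table 2: round 3 has {red, teal} and table 2 has {red, blue, green, teal}, so it must be gold.
Now round 3, table 5: round 3 together with table 5 already contain {red, blue, green, gold, teal} — every symbol — so nothing can go there. The grid has no valid completion.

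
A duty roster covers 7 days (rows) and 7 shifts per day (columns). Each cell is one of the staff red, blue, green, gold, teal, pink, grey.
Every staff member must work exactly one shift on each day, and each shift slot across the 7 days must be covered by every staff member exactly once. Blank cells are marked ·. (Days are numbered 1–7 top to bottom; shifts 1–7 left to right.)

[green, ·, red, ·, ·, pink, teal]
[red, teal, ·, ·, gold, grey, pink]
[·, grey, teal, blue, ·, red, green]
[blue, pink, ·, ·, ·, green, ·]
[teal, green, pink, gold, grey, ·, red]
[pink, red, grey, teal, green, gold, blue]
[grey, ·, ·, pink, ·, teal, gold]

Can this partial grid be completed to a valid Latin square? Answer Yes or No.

No day or shift among the givens repeats a symbol, and propagating forced cells runs into no contradiction.
One valid completion exists (for instance, green gold red grey blue pink teal / red teal blue green gold grey pink / gold grey teal blue pink red green / blue pink gold red teal green grey / teal green pink gold grey blue red / pink red grey teal green gold blue / grey blue green pink red teal gold).

Yes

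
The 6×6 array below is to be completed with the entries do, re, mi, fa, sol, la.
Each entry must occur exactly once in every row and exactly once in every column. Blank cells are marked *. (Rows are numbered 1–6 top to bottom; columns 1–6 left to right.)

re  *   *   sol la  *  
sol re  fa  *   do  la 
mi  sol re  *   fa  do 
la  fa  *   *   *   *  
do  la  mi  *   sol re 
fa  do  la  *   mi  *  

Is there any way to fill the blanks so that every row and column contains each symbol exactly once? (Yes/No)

Yes

No row or column among the givens repeats a symbol, and propagating forced cells runs into no contradiction.
One valid completion exists (for instance, re mi do sol la fa / sol re fa mi do la / mi sol re la fa do / la fa sol do re mi / do la mi fa sol re / fa do la re mi sol).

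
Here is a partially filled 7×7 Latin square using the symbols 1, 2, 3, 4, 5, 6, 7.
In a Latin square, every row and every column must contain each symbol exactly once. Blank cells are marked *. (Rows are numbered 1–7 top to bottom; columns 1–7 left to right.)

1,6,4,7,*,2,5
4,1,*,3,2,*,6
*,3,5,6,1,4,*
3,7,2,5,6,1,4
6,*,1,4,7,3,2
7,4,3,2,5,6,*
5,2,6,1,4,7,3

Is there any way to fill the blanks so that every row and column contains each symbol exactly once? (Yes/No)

Yes

No row or column among the givens repeats a symbol, and propagating forced cells runs into no contradiction.
One valid completion exists (for instance, 1 6 4 7 3 2 5 / 4 1 7 3 2 5 6 / 2 3 5 6 1 4 7 / 3 7 2 5 6 1 4 / 6 5 1 4 7 3 2 / 7 4 3 2 5 6 1 / 5 2 6 1 4 7 3).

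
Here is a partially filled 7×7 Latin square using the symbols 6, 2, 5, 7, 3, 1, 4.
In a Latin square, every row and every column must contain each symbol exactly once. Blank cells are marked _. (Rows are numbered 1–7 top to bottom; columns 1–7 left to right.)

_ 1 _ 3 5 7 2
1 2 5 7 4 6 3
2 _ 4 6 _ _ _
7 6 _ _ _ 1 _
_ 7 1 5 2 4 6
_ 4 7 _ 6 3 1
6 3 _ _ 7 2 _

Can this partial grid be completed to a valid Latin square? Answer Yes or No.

No

Row 7, column 3: row 7 together with column 3 already contain {6, 2, 5, 7, 3, 1, 4} — every symbol — so nothing can go there. The grid has no valid completion.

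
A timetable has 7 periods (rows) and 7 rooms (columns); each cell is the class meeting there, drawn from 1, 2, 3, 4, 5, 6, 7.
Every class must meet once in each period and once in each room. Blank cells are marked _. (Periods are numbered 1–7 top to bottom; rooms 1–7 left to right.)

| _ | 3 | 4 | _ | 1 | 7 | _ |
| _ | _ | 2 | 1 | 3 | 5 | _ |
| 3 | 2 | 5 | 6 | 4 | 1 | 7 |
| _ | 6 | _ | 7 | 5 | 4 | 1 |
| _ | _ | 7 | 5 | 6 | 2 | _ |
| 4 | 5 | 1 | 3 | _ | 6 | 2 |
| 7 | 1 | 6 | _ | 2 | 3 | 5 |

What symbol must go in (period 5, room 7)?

Period 1, room 4: period 1 has {1, 3, 4, 7} and room 4 has {1, 3, 5, 6, 7}, leaving only 2.
Period 1, room 7: period 1 has {1, 2, 3, 4, 7} and room 7 has {1, 2, 5, 7}, leaving only 6.
Period 1, room 1: period 1 has {1, 2, 3, 4, 6, 7} and room 1 has {3, 4, 7}, leaving only 5.
Period 2, room 1: period 2 has {1, 2, 3, 5} and room 1 has {3, 4, 5, 7}, leaving only 6.
Period 2, room 7: period 2 has {1, 2, 3, 5, 6} and room 7 has {1, 2, 5, 6, 7}, leaving only 4.
Period 5 already has {2, 5, 6, 7} and room 7 already has {1, 2, 4, 5, 6, 7}, so period 5, room 7 must be 3.

3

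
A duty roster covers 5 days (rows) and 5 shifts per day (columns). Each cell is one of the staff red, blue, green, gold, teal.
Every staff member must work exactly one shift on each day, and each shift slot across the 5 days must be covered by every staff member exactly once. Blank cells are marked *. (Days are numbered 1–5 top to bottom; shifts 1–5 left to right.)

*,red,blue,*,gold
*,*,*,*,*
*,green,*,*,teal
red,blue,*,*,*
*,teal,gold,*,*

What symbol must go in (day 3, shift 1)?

gold

Day 2, shift 2: day 2 has {} and shift 2 has {red, blue, green, teal}, leaving only gold.
Day 3, shift 3: day 3 has {green, teal} and shift 3 has {blue, gold}, leaving only red.
Day 4, shift 5: day 4 has {red, blue} and shift 5 has {gold, teal}, leaving only green.
Day 4, shift 3: day 4 has {red, blue, green} and shift 3 has {red, blue, gold}, leaving only teal.
Day 2, shift 3: day 2 has {gold} and shift 3 has {red, blue, gold, teal}, leaving only green.
Day 4, shift 4: day 4 has {red, blue, green, teal} and shift 4 has {}, leaving only gold.
Day 3, shift 4: day 3 has {red, green, teal} and shift 4 has {gold}, leaving only blue.
Day 3 already has {red, blue, green, teal} and shift 1 already has {red}, so day 3, shift 1 must be gold.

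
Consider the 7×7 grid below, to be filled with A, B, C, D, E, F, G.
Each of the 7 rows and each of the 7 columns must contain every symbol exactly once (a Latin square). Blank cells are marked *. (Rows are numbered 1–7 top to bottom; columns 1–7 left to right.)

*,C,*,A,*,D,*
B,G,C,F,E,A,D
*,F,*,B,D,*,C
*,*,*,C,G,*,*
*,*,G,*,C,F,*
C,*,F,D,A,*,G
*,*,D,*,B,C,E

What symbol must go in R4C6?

Row 1, column 5: row 1 has {A, C, D} and column 5 has {A, B, C, D, E, G}, leaving only F.
Row 1, column 7: row 1 has {A, C, D, F} and column 7 has {C, D, E, G}, leaving only B.
Row 1, column 3: row 1 has {A, B, C, D, F} and column 3 has {C, D, F, G}, leaving only E.
Row 1, column 1: row 1 has {A, B, C, D, E, F} and column 1 has {B, C}, leaving only G.
Row 3, column 3: row 3 has {B, C, D, F} and column 3 has {C, D, E, F, G}, leaving only A.
Row 3, column 1: row 3 has {A, B, C, D, F} and column 1 has {B, C, G}, leaving only E.
Row 3, column 6: row 3 has {A, B, C, D, E, F} and column 6 has {A, C, D, F}, leaving only G.
Row 4, column 3: row 4 has {C, G} and column 3 has {A, C, D, E, F, G}, leaving only B.
Row 4 already has {B, C, G} and column 6 already has {A, C, D, F, G}, so row 4, column 6 must be E.

E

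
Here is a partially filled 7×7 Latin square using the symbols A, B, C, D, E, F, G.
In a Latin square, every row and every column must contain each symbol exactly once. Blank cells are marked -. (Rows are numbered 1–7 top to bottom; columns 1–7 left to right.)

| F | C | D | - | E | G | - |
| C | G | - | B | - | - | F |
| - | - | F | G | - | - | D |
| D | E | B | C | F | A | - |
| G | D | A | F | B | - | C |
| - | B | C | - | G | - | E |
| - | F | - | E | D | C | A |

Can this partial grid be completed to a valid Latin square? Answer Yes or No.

Yes

No row or column among the givens repeats a symbol, and propagating forced cells runs into no contradiction.
One valid completion exists (for instance, F C D A E G B / C G E B A D F / E A F G C B D / D E B C F A G / G D A F B E C / A B C D G F E / B F G E D C A).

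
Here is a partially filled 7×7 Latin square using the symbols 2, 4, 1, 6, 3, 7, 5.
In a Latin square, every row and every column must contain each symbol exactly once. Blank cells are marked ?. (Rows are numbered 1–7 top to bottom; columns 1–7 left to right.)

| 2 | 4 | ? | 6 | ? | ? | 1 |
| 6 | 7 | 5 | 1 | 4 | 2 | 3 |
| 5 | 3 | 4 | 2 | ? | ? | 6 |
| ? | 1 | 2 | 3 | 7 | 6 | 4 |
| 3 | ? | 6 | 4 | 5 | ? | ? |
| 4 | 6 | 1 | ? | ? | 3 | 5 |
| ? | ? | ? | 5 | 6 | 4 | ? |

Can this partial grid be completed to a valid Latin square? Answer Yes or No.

Row 4, column 1: row 4 together with column 1 already contain {2, 4, 1, 6, 3, 7, 5} — every symbol — so nothing can go there. The grid has no valid completion.

No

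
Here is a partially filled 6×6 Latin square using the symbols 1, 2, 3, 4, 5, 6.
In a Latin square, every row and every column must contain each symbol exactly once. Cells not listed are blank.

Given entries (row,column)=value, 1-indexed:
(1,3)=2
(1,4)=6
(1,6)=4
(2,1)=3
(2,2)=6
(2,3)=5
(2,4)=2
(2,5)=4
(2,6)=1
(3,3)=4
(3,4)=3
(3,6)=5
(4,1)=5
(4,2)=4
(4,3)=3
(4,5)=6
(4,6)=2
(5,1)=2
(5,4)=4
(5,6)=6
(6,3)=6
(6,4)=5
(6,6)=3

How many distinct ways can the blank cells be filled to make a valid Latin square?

Row 1, column 1: eliminating its row and column leaves {1}.
Row 1, column 2: eliminating its row and column leaves {1, 3, 5}.
Row 1, column 5: eliminating its row and column leaves {1, 3, 5}.
Row 3, column 1: eliminating its row and column leaves {1, 6}.
Row 3, column 2: eliminating its row and column leaves {1, 2}.
Row 3, column 5: eliminating its row and column leaves {1, 2}.
Row 4, column 4: eliminating its row and column leaves {1}.
Row 5, column 2: eliminating its row and column leaves {1, 3, 5}.
Row 5, column 3: eliminating its row and column leaves {1}.
Row 5, column 5: eliminating its row and column leaves {1, 3, 5}.
Row 6, column 1: eliminating its row and column leaves {1, 4}.
Row 6, column 2: eliminating its row and column leaves {1, 2}.
Row 6, column 5: eliminating its row and column leaves {1, 2}.
Enumerating the assignments across these blanks that avoid any row or column repeat gives 4 completions.

4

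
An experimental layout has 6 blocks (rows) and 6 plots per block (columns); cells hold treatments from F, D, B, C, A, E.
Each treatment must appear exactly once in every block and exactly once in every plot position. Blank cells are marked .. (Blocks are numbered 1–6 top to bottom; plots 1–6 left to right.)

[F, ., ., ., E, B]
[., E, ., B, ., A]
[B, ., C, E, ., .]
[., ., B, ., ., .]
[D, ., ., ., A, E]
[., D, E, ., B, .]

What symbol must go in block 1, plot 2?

Block 2, plot 1: block 2 has {B, A, E} and plot 1 has {F, D, B}, leaving only C.
Block 5, plot 3: block 5 has {D, A, E} and plot 3 has {B, C, E}, leaving only F.
Block 2, plot 3: block 2 has {B, C, A, E} and plot 3 has {F, B, C, E}, leaving only D.
Block 1, plot 3: block 1 has {F, B, E} and plot 3 has {F, D, B, C, E}, leaving only A.
Block 1 already has {F, B, A, E} and plot 2 already has {D, E}, so block 1, plot 2 must be C.

C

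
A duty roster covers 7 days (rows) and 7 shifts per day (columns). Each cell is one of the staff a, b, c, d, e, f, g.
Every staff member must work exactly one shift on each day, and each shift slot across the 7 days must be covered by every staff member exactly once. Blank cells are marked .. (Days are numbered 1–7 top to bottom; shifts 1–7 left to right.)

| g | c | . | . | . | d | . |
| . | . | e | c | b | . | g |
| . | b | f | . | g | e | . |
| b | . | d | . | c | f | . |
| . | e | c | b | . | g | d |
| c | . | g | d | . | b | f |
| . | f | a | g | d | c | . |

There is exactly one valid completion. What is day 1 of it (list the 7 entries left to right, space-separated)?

g c b f a d e

Day 1, shift 3: day 1 has {c, d, g} and shift 3 has {a, c, d, e, f, g}, leaving only b.
Day 2, shift 6: day 2 has {b, c, e, g} and shift 6 has {b, c, d, e, f, g}, leaving only a.
Day 2, shift 2: day 2 has {a, b, c, e, g} and shift 2 has {b, c, e, f}, leaving only d.
Day 2, shift 1: day 2 has {a, b, c, d, e, g} and shift 1 has {b, c, g}, leaving only f.
Day 3, shift 4: day 3 has {b, e, f, g} and shift 4 has {b, c, d, g}, leaving only a.
Day 3, shift 1: day 3 has {a, b, e, f, g} and shift 1 has {b, c, f, g}, leaving only d.
Day 3, shift 7: day 3 has {a, b, d, e, f, g} and shift 7 has {d, f, g}, leaving only c.
Day 4, shift 4: day 4 has {b, c, d, f} and shift 4 has {a, b, c, d, g}, leaving only e.
Day 1, shift 4: day 1 has {b, c, d, g} and shift 4 has {a, b, c, d, e, g}, leaving only f.
Day 4, shift 7: day 4 has {b, c, d, e, f} and shift 7 has {c, d, f, g}, leaving only a.
Day 1, shift 7: day 1 has {b, c, d, f, g} and shift 7 has {a, c, d, f, g}, leaving only e.
Day 1, shift 5: day 1 has {b, c, d, e, f, g} and shift 5 has {b, c, d, g}, leaving only a.
So day 1 reads: g c b f a d e.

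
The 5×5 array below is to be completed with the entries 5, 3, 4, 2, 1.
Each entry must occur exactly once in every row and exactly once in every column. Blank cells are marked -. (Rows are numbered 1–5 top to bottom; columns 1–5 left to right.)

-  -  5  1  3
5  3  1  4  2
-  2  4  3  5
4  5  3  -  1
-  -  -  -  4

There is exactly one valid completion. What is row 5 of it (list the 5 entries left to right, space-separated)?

Row 5, column 2: row 5 has {4} and column 2 has {5, 3, 2}, leaving only 1.
Row 5, column 3: row 5 has {4, 1} and column 3 has {5, 3, 4, 1}, leaving only 2.
Row 5, column 1: row 5 has {4, 2, 1} and column 1 has {5, 4}, leaving only 3.
Row 5, column 4: row 5 has {3, 4, 2, 1} and column 4 has {3, 4, 1}, leaving only 5.
So row 5 reads: 3 1 2 5 4.

3 1 2 5 4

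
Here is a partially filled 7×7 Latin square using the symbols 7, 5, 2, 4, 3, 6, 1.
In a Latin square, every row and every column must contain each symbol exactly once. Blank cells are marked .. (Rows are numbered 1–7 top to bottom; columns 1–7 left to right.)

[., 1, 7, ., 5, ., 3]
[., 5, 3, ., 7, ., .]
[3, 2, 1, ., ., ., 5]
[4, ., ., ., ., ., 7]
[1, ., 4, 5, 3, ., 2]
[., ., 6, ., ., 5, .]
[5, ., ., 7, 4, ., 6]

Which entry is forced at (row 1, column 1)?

2

Row 3, column 5: row 3 has {5, 2, 3, 1} and column 5 has {7, 5, 4, 3}, leaving only 6.
Row 3, column 4: row 3 has {5, 2, 3, 6, 1} and column 4 has {7, 5}, leaving only 4.
Row 3, column 6: row 3 has {5, 2, 4, 3, 6, 1} and column 6 has {5}, leaving only 7.
Row 5, column 6: row 5 has {5, 2, 4, 3, 1} and column 6 has {7, 5}, leaving only 6.
Row 5, column 2: row 5 has {5, 2, 4, 3, 6, 1} and column 2 has {5, 2, 1}, leaving only 7.
Row 7, column 2: row 7 has {7, 5, 4, 6} and column 2 has {7, 5, 2, 1}, leaving only 3.
Row 4, column 2: row 4 has {7, 4} and column 2 has {7, 5, 2, 3, 1}, leaving only 6.
Row 6, column 2: row 6 has {5, 6} and column 2 has {7, 5, 2, 3, 6, 1}, leaving only 4.
Row 6, column 7: row 6 has {5, 4, 6} and column 7 has {7, 5, 2, 3, 6}, leaving only 1.
Row 2, column 7: row 2 has {7, 5, 3} and column 7 has {7, 5, 2, 3, 6, 1}, leaving only 4.
Row 6, column 5: row 6 has {5, 4, 6, 1} and column 5 has {7, 5, 4, 3, 6}, leaving only 2.
Row 4, column 5: row 4 has {7, 4, 6} and column 5 has {7, 5, 2, 4, 3, 6}, leaving only 1.
Row 6, column 1: row 6 has {5, 2, 4, 6, 1} and column 1 has {5, 4, 3, 1}, leaving only 7.
Row 6, column 4: row 6 has {7, 5, 2, 4, 6, 1} and column 4 has {7, 5, 4}, leaving only 3.
Row 4, column 4: row 4 has {7, 4, 6, 1} and column 4 has {7, 5, 4, 3}, leaving only 2.
Row 1, column 4: row 1 has {7, 5, 3, 1} and column 4 has {7, 5, 2, 4, 3}, leaving only 6.
Row 1 already has {7, 5, 3, 6, 1} and column 1 already has {7, 5, 4, 3, 1}, so row 1, column 1 must be 2.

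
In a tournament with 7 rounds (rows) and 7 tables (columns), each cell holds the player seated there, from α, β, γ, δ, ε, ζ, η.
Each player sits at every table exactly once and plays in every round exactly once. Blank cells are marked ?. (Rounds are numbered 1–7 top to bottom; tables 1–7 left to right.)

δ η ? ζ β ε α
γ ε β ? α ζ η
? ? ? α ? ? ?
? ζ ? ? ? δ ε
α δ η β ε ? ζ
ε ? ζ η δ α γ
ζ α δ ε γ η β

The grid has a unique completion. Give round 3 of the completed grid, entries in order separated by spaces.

Round 3, table 7: round 3 has {α} and table 7 has {α, β, γ, ε, ζ, η}, leaving only δ.
Round 1, table 3: round 1 has {α, β, δ, ε, ζ, η} and table 3 has {β, δ, ζ, η}, leaving only γ.
Round 3, table 3: round 3 has {α, δ} and table 3 has {β, γ, δ, ζ, η}, leaving only ε.
Round 2, table 4: round 2 has {α, β, γ, ε, ζ, η} and table 4 has {α, β, ε, ζ, η}, leaving only δ.
Round 4, table 3: round 4 has {δ, ε, ζ} and table 3 has {β, γ, δ, ε, ζ, η}, leaving only α.
Round 4, table 4: round 4 has {α, δ, ε, ζ} and table 4 has {α, β, δ, ε, ζ, η}, leaving only γ.
Round 4, table 5: round 4 has {α, γ, δ, ε, ζ} and table 5 has {α, β, γ, δ, ε}, leaving only η.
Round 3, table 5: round 3 has {α, δ, ε} and table 5 has {α, β, γ, δ, ε, η}, leaving only ζ.
Round 4, table 1: round 4 has {α, γ, δ, ε, ζ, η} and table 1 has {α, γ, δ, ε, ζ}, leaving only β.
Round 3, table 1: round 3 has {α, δ, ε, ζ} and table 1 has {α, β, γ, δ, ε, ζ}, leaving only η.
Round 5, table 6: round 5 has {α, β, δ, ε, ζ, η} and table 6 has {α, δ, ε, ζ, η}, leaving only γ.
Round 3, table 6: round 3 has {α, δ, ε, ζ, η} and table 6 has {α, γ, δ, ε, ζ, η}, leaving only β.
Round 3, table 2: round 3 has {α, β, δ, ε, ζ, η} and table 2 has {α, δ, ε, ζ, η}, leaving only γ.
So round 3 reads: η γ ε α ζ β δ.

η γ ε α ζ β δ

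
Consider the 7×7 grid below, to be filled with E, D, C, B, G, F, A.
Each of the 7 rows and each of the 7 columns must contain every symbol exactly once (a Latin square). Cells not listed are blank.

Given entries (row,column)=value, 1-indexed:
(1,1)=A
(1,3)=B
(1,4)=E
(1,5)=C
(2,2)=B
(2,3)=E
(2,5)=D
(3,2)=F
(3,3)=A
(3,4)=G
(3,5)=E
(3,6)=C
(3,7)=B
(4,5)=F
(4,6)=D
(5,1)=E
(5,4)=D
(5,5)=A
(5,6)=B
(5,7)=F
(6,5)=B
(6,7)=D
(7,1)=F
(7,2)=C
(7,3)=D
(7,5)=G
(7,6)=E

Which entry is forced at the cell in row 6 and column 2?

E

Row 1, column 7: row 1 has {E, C, B, A} and column 7 has {D, B, F}, leaving only G.
Row 1, column 2: row 1 has {E, C, B, G, A} and column 2 has {C, B, F}, leaving only D.
Row 1, column 6: row 1 has {E, D, C, B, G, A} and column 6 has {E, D, C, B}, leaving only F.
Row 3, column 1: row 3 has {E, C, B, G, F, A} and column 1 has {E, F, A}, leaving only D.
Row 5, column 2: row 5 has {E, D, B, F, A} and column 2 has {D, C, B, F}, leaving only G.
Row 5, column 3: row 5 has {E, D, B, G, F, A} and column 3 has {E, D, B, A}, leaving only C.
Row 4, column 3: row 4 has {D, F} and column 3 has {E, D, C, B, A}, leaving only G.
Row 6, column 3: row 6 has {D, B} and column 3 has {E, D, C, B, G, A}, leaving only F.
Row 7, column 7: row 7 has {E, D, C, G, F} and column 7 has {D, B, G, F}, leaving only A.
Row 2, column 7: row 2 has {E, D, B} and column 7 has {D, B, G, F, A}, leaving only C.
Row 2, column 1: row 2 has {E, D, C, B} and column 1 has {E, D, F, A}, leaving only G.
Row 2, column 6: row 2 has {E, D, C, B, G} and column 6 has {E, D, C, B, F}, leaving only A.
Row 2, column 4: row 2 has {E, D, C, B, G, A} and column 4 has {E, D, G}, leaving only F.
Row 4, column 7: row 4 has {D, G, F} and column 7 has {D, C, B, G, F, A}, leaving only E.
Row 4, column 2: row 4 has {E, D, G, F} and column 2 has {D, C, B, G, F}, leaving only A.
Row 6 already has {D, B, F} and column 2 already has {D, C, B, G, F, A}, so row 6, column 2 must be E.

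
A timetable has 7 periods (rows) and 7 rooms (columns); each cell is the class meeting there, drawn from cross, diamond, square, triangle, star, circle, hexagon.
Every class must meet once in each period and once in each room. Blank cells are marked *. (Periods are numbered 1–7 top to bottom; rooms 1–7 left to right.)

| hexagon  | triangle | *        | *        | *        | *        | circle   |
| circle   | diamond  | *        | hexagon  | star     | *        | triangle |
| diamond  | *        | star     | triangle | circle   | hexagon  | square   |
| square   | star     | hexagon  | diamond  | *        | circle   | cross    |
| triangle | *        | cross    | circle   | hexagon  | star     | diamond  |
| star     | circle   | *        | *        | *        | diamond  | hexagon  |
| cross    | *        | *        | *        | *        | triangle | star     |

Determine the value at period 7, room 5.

diamond

Period 2, room 3: period 2 has {diamond, triangle, star, circle, hexagon} and room 3 has {cross, star, hexagon}, leaving only square.
Period 1, room 3: period 1 has {triangle, circle, hexagon} and room 3 has {cross, square, star, hexagon}, leaving only diamond.
Period 2, room 6: period 2 has {diamond, square, triangle, star, circle, hexagon} and room 6 has {diamond, triangle, star, circle, hexagon}, leaving only cross.
Period 1, room 6: period 1 has {diamond, triangle, circle, hexagon} and room 6 has {cross, diamond, triangle, star, circle, hexagon}, leaving only square.
Period 1, room 5: period 1 has {diamond, square, triangle, circle, hexagon} and room 5 has {star, circle, hexagon}, leaving only cross.
Period 1, room 4: period 1 has {cross, diamond, square, triangle, circle, hexagon} and room 4 has {diamond, triangle, circle, hexagon}, leaving only star.
Period 3, room 2: period 3 has {diamond, square, triangle, star, circle, hexagon} and room 2 has {diamond, triangle, star, circle}, leaving only cross.
Period 4, room 5: period 4 has {cross, diamond, square, star, circle, hexagon} and room 5 has {cross, star, circle, hexagon}, leaving only triangle.
Period 5, room 2: period 5 has {cross, diamond, triangle, star, circle, hexagon} and room 2 has {cross, diamond, triangle, star, circle}, leaving only square.
Period 6, room 3: period 6 has {diamond, star, circle, hexagon} and room 3 has {cross, diamond, square, star, hexagon}, leaving only triangle.
Period 6, room 5: period 6 has {diamond, triangle, star, circle, hexagon} and room 5 has {cross, triangle, star, circle, hexagon}, leaving only square.
Period 7 already has {cross, triangle, star} and room 5 already has {cross, square, triangle, star, circle, hexagon}, so period 7, room 5 must be diamond.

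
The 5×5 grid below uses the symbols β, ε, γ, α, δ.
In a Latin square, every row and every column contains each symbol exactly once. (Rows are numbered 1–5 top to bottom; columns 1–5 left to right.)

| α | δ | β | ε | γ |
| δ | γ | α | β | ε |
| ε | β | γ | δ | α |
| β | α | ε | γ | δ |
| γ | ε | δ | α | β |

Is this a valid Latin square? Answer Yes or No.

Yes

Each row is a permutation of the 5 symbols, and so is each column.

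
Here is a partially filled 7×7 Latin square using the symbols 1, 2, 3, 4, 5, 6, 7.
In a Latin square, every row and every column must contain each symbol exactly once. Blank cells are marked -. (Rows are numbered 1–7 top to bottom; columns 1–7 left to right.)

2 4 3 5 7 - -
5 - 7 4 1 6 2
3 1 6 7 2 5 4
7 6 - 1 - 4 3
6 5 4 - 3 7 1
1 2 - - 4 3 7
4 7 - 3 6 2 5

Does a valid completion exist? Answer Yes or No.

Yes

No row or column among the givens repeats a symbol, and propagating forced cells runs into no contradiction.
One valid completion exists (for instance, 2 4 3 5 7 1 6 / 5 3 7 4 1 6 2 / 3 1 6 7 2 5 4 / 7 6 2 1 5 4 3 / 6 5 4 2 3 7 1 / 1 2 5 6 4 3 7 / 4 7 1 3 6 2 5).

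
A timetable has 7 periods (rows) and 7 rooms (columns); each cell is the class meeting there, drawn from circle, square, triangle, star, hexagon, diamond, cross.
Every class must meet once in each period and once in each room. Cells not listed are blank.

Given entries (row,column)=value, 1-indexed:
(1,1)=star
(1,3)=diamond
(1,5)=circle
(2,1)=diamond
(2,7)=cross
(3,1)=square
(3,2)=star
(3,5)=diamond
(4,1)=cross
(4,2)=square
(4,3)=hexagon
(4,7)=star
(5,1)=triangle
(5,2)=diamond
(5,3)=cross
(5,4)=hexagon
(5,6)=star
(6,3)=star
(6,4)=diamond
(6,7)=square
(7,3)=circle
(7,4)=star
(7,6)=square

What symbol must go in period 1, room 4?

Period 3, room 3: period 3 has {square, star, diamond} and room 3 has {circle, star, hexagon, diamond, cross}, leaving only triangle.
Period 2, room 3: period 2 has {diamond, cross} and room 3 has {circle, triangle, star, hexagon, diamond, cross}, leaving only square.
Period 4, room 5: period 4 has {square, star, hexagon, cross} and room 5 has {circle, diamond}, leaving only triangle.
Period 4, room 4: period 4 has {square, triangle, star, hexagon, cross} and room 4 has {star, hexagon, diamond}, leaving only circle.
Period 2, room 4: period 2 has {square, diamond, cross} and room 4 has {circle, star, hexagon, diamond}, leaving only triangle.
Period 3, room 4: period 3 has {square, triangle, star, diamond} and room 4 has {circle, triangle, star, hexagon, diamond}, leaving only cross.
Period 1 already has {circle, star, diamond} and room 4 already has {circle, triangle, star, hexagon, diamond, cross}, so period 1, room 4 must be square.

square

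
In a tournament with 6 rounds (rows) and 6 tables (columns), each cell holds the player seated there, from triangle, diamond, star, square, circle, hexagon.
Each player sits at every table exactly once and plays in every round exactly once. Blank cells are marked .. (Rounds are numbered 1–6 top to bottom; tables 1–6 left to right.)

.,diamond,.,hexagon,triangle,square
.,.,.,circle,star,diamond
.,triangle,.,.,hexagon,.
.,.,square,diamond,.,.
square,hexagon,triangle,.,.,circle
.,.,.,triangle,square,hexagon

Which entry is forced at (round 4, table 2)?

star

Round 2, table 2: round 2 has {diamond, star, circle} and table 2 has {triangle, diamond, hexagon}, leaving only square.
Round 2, table 3: round 2 has {diamond, star, square, circle} and table 3 has {triangle, square}, leaving only hexagon.
Round 2, table 1: round 2 has {diamond, star, square, circle, hexagon} and table 1 has {square}, leaving only triangle.
Round 3, table 6: round 3 has {triangle, hexagon} and table 6 has {diamond, square, circle, hexagon}, leaving only star.
Round 3, table 4: round 3 has {triangle, star, hexagon} and table 4 has {triangle, diamond, circle, hexagon}, leaving only square.
Round 4, table 5: round 4 has {diamond, square} and table 5 has {triangle, star, square, hexagon}, leaving only circle.
Round 4 already has {diamond, square, circle} and table 2 already has {triangle, diamond, square, hexagon}, so round 4, table 2 must be star.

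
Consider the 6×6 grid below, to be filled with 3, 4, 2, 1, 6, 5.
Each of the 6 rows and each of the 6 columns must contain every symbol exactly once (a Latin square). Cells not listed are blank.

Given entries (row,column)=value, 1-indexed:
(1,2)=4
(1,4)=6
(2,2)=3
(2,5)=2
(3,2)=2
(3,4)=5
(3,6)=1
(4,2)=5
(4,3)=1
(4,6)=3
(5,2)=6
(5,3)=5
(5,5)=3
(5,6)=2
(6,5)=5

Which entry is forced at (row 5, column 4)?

4

Row 1, column 5: row 1 has {4, 6} and column 5 has {3, 2, 5}, leaving only 1.
Row 1, column 6: row 1 has {4, 1, 6} and column 6 has {3, 2, 1}, leaving only 5.
Row 6, column 2: row 6 has {5} and column 2 has {3, 4, 2, 6, 5}, leaving only 1.
Row 5, column 4 is narrowed to {4, 1}.
If it were 1, then row 2, column 6 would be left with no valid symbol.
So row 5, column 4 must be 4.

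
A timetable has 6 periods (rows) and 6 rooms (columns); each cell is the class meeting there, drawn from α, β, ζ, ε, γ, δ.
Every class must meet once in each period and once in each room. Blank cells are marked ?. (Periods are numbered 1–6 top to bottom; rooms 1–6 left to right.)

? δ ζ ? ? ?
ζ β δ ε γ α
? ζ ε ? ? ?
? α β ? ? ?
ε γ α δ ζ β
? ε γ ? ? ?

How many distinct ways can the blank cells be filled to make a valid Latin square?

Period 1, room 1: eliminating its period and room leaves {α, β, γ}.
Period 1, room 4: eliminating its period and room leaves {α, β, γ}.
Period 1, room 5: eliminating its period and room leaves {α, β, ε}.
Period 1, room 6: eliminating its period and room leaves {ε, γ}.
Period 3, room 1: eliminating its period and room leaves {α, β, γ, δ}.
Period 3, room 4: eliminating its period and room leaves {α, β, γ}.
Period 3, room 5: eliminating its period and room leaves {α, β, δ}.
Period 3, room 6: eliminating its period and room leaves {γ, δ}.
Period 4, room 1: eliminating its period and room leaves {γ, δ}.
Period 4, room 4: eliminating its period and room leaves {ζ, γ}.
Period 4, room 5: eliminating its period and room leaves {ε, δ}.
Period 4, room 6: eliminating its period and room leaves {ζ, ε, γ, δ}.
Period 6, room 1: eliminating its period and room leaves {α, β, δ}.
Period 6, room 4: eliminating its period and room leaves {α, β, ζ}.
Period 6, room 5: eliminating its period and room leaves {α, β, δ}.
Period 6, room 6: eliminating its period and room leaves {ζ, δ}.
Enumerating the assignments across these blanks that avoid any period or room repeat gives 12 completions.

12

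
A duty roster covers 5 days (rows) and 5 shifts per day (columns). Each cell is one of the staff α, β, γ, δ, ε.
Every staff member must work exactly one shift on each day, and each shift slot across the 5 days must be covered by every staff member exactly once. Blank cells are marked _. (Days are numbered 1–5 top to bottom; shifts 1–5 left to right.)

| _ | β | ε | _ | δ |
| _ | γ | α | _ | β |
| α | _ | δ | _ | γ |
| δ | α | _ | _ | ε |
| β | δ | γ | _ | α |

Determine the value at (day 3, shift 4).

Day 1, shift 1: day 1 has {β, δ, ε} and shift 1 has {α, β, δ}, leaving only γ.
Day 1, shift 4: day 1 has {β, γ, δ, ε} and shift 4 has {}, leaving only α.
Day 2, shift 1: day 2 has {α, β, γ} and shift 1 has {α, β, γ, δ}, leaving only ε.
Day 2, shift 4: day 2 has {α, β, γ, ε} and shift 4 has {α}, leaving only δ.
Day 3, shift 2: day 3 has {α, γ, δ} and shift 2 has {α, β, γ, δ}, leaving only ε.
Day 3 already has {α, γ, δ, ε} and shift 4 already has {α, δ}, so day 3, shift 4 must be β.

β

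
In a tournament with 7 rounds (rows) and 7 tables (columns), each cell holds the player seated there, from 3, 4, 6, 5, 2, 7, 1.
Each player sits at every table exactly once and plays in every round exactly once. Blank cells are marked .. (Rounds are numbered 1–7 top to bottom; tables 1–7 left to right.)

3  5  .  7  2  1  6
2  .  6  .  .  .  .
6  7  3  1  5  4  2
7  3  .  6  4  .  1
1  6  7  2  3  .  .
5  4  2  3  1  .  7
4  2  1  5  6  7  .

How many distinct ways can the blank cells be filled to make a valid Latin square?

1

Round 1, table 3: eliminating its round and table leaves {4}.
Round 2, table 2: eliminating its round and table leaves {1}.
Round 2, table 4: eliminating its round and table leaves {4}.
Round 2, table 5: eliminating its round and table leaves {7}.
Round 2, table 6: eliminating its round and table leaves {3, 5}.
Round 2, table 7: eliminating its round and table leaves {3, 4, 5}.
Round 4, table 3: eliminating its round and table leaves {5}.
Round 4, table 6: eliminating its round and table leaves {5, 2}.
Round 5, table 6: eliminating its round and table leaves {5}.
Round 5, table 7: eliminating its round and table leaves {4, 5}.
Round 6, table 6: eliminating its round and table leaves {6}.
Round 7, table 7: eliminating its round and table leaves {3}.
Only one assignment across all blanks avoids any round or table repeat, giving 1 completion.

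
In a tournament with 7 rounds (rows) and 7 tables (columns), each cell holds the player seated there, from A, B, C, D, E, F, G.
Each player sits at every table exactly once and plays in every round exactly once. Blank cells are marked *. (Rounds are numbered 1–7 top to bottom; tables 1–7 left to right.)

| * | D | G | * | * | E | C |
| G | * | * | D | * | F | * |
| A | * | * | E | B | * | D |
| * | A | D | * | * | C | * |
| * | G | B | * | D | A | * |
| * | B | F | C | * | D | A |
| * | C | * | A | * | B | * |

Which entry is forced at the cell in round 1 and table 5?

Round 2, table 2: round 2 has {D, F, G} and table 2 has {A, B, C, D, G}, leaving only E.
Round 2, table 7: round 2 has {D, E, F, G} and table 7 has {A, C, D}, leaving only B.
Round 3, table 2: round 3 has {A, B, D, E} and table 2 has {A, B, C, D, E, G}, leaving only F.
Round 3, table 3: round 3 has {A, B, D, E, F} and table 3 has {B, D, F, G}, leaving only C.
Round 2, table 3: round 2 has {B, D, E, F, G} and table 3 has {B, C, D, F, G}, leaving only A.
Round 2, table 5: round 2 has {A, B, D, E, F, G} and table 5 has {B, D}, leaving only C.
Round 3, table 6: round 3 has {A, B, C, D, E, F} and table 6 has {A, B, C, D, E, F}, leaving only G.
Round 5, table 4: round 5 has {A, B, D, G} and table 4 has {A, C, D, E}, leaving only F.
Round 1, table 4: round 1 has {C, D, E, G} and table 4 has {A, C, D, E, F}, leaving only B.
Round 1, table 1: round 1 has {B, C, D, E, G} and table 1 has {A, G}, leaving only F.
Round 1 already has {B, C, D, E, F, G} and table 5 already has {B, C, D}, so round 1, table 5 must be A.

A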